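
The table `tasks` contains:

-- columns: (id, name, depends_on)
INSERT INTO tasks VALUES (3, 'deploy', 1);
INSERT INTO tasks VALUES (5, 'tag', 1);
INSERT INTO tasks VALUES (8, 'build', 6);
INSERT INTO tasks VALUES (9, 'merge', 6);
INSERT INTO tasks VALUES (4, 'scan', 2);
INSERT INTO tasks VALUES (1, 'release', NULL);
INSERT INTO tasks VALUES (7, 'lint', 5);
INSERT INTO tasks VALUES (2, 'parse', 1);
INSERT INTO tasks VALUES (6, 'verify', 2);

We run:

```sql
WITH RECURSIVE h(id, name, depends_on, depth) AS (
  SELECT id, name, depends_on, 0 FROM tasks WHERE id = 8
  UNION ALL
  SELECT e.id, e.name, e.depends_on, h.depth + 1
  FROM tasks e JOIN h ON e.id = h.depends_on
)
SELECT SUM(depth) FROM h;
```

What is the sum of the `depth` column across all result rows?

Base: id=8 (build), depends_on=6, depth 0.
Iteration 1: join on id=6 -> verify (id 6, depends_on=2, depth 1).
Iteration 2: join on id=2 -> parse (id 2, depends_on=1, depth 2).
Iteration 3: join on id=1 -> release (id 1, depends_on=NULL, depth 3).
Iteration 4: depends_on is NULL; no match; recursion stops.
SUM(depth) = 0 + 1 + 2 + 3 = 6.

6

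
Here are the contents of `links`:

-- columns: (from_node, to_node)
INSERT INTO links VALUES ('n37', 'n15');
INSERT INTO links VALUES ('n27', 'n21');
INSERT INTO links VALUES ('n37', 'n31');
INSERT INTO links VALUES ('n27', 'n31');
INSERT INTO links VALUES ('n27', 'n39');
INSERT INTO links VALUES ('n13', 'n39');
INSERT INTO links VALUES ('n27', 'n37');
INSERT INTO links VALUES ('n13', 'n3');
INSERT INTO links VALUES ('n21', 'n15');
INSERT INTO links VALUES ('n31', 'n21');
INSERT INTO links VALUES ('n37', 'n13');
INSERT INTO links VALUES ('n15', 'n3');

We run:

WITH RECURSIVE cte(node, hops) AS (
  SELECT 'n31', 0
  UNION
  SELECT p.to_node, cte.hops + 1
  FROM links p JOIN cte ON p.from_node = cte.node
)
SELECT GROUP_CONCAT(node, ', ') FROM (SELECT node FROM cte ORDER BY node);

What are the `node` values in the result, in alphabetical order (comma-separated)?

n15, n21, n3, n31

Base: (n31, hops=0).
Iteration 1: edges from {n31} -> (n21, hops=1).
Iteration 2: edges from {n21} -> (n15, hops=2).
Iteration 3: edges from {n15} -> (n3, hops=3).
Iteration 4: no outgoing edges from {n3}; recursion stops.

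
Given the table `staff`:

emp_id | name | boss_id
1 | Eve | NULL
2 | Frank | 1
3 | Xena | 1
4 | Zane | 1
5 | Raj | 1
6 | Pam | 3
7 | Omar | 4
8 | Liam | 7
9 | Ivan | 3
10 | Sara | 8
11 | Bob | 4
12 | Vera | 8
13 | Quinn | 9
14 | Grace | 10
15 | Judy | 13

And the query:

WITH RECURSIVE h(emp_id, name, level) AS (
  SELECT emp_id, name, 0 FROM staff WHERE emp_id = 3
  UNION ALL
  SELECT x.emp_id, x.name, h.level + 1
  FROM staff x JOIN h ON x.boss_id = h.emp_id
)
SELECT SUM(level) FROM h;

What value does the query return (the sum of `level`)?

Base: emp_id=3 (Xena) at level 0.
Iteration 1: rows with boss_id in {3} -> Pam (id 6, level 1), Ivan (id 9, level 1).
Iteration 2: rows with boss_id in {6,9} -> Quinn (id 13, level 2).
Iteration 3: rows with boss_id in {13} -> Judy (id 15, level 3).
Iteration 4: no rows with boss_id in {15}; recursion stops.
SUM(level) = 0 + 1 + 1 + 2 + 3 = 7.

7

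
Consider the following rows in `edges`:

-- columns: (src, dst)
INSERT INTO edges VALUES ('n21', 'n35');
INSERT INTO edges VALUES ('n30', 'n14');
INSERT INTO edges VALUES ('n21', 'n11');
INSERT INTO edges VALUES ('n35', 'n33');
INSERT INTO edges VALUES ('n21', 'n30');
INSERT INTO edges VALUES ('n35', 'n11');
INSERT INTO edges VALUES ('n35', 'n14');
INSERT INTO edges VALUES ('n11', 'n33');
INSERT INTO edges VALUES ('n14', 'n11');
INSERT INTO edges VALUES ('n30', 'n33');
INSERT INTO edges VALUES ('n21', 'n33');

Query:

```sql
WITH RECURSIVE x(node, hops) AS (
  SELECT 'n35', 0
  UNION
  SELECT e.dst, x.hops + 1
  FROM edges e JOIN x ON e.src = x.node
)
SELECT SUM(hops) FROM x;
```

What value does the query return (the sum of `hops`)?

Base: (n35, hops=0).
Iteration 1: edges from {n35} -> (n11, hops=1), (n14, hops=1), (n33, hops=1).
Iteration 2: edges from {n11,n14,n33} -> (n11, hops=2), (n33, hops=2).
Iteration 3: edges from {n11,n33} -> (n33, hops=3).
Iteration 4: no outgoing edges from {n33}; recursion stops.
SUM(hops) = 0 + 1 + 1 + 1 + 2 + 2 + 3 = 10.

10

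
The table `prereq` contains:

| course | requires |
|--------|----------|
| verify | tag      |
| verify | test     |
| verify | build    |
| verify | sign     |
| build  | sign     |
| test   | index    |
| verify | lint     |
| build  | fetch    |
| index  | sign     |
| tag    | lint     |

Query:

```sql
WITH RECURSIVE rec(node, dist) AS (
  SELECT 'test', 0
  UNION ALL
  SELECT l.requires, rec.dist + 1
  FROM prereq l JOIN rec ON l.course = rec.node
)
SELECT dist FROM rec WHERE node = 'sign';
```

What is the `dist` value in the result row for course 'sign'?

2

Base: (test, dist=0).
Iteration 1: edges from {test} -> (index, dist=1).
Iteration 2: edges from {index} -> (sign, dist=2).
Iteration 3: no outgoing edges from {sign}; recursion stops.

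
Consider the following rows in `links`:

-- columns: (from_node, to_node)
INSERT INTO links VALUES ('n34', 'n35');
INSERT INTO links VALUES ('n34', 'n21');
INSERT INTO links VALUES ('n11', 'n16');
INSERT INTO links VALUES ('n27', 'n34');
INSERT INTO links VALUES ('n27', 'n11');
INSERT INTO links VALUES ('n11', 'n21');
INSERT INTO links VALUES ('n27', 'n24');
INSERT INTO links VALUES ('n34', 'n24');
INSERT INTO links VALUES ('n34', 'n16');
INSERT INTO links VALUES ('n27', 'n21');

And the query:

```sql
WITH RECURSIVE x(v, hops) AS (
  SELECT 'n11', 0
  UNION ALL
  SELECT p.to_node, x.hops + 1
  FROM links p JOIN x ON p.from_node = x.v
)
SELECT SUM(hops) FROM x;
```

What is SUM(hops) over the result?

2

Base: (n11, hops=0).
Iteration 1: edges from {n11} -> (n16, hops=1), (n21, hops=1).
Iteration 2: no outgoing edges from {n16,n21}; recursion stops.
SUM(hops) = 0 + 1 + 1 = 2.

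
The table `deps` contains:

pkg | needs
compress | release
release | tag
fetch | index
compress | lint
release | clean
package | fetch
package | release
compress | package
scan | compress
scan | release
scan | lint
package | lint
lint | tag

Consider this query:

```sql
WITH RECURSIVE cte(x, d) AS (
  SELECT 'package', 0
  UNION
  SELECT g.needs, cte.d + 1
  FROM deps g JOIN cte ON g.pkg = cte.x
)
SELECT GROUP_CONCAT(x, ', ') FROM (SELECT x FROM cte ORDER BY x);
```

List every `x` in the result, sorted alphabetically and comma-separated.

Base: (package, d=0).
Iteration 1: edges from {package} -> (fetch, d=1), (lint, d=1), (release, d=1).
Iteration 2: edges from {fetch,lint,release} -> (clean, d=2), (index, d=2), (tag, d=2). [UNION drops 1 duplicate row(s)]
Iteration 3: no outgoing edges from {clean,index,tag}; recursion stops.

clean, fetch, index, lint, package, release, tag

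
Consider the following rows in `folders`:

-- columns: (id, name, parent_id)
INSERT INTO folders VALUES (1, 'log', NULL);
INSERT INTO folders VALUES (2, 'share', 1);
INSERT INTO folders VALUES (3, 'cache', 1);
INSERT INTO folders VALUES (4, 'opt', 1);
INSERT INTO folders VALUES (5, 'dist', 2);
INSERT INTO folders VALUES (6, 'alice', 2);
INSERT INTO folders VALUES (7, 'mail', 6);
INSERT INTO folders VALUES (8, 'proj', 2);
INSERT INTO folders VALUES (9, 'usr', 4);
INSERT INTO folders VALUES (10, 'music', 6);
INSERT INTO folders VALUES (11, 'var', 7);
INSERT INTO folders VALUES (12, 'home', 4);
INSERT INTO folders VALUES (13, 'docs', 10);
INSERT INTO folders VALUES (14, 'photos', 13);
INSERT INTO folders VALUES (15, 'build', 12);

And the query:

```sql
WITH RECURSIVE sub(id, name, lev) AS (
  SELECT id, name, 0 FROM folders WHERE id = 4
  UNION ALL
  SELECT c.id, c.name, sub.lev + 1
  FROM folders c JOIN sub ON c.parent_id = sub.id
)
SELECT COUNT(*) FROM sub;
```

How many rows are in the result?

Base: id=4 (opt) at lev 0.
Iteration 1: rows with parent_id in {4} -> usr (id 9, lev 1), home (id 12, lev 1).
Iteration 2: rows with parent_id in {9,12} -> build (id 15, lev 2).
Iteration 3: no rows with parent_id in {15}; recursion stops.
Total rows emitted: 4.

4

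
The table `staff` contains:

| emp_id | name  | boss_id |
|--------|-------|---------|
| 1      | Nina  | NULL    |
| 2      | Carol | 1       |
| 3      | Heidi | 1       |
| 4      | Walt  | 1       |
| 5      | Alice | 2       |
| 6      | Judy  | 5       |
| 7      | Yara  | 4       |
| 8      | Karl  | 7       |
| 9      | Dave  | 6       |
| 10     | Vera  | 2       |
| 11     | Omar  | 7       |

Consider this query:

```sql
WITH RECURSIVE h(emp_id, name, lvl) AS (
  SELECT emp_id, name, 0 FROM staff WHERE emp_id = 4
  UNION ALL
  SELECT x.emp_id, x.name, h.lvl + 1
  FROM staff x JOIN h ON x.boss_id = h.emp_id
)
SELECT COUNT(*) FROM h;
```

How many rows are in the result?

Base: emp_id=4 (Walt) at lvl 0.
Iteration 1: rows with boss_id in {4} -> Yara (id 7, lvl 1).
Iteration 2: rows with boss_id in {7} -> Karl (id 8, lvl 2), Omar (id 11, lvl 2).
Iteration 3: no rows with boss_id in {8,11}; recursion stops.
Total rows emitted: 4.

4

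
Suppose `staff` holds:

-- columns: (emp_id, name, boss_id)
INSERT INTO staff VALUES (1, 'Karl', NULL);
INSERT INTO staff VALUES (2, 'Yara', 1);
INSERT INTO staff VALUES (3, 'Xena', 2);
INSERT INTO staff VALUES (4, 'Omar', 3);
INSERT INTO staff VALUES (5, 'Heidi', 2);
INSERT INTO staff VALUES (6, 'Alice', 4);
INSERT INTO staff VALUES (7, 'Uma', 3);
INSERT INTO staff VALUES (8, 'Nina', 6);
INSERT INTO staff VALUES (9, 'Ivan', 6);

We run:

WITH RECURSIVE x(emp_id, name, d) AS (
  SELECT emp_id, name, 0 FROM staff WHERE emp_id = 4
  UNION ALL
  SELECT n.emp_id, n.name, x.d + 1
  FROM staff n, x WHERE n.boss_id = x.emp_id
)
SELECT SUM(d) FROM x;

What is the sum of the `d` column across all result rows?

Base: emp_id=4 (Omar) at d 0.
Iteration 1: rows with boss_id in {4} -> Alice (id 6, d 1).
Iteration 2: rows with boss_id in {6} -> Nina (id 8, d 2), Ivan (id 9, d 2).
Iteration 3: no rows with boss_id in {8,9}; recursion stops.
SUM(d) = 0 + 1 + 2 + 2 = 5.

5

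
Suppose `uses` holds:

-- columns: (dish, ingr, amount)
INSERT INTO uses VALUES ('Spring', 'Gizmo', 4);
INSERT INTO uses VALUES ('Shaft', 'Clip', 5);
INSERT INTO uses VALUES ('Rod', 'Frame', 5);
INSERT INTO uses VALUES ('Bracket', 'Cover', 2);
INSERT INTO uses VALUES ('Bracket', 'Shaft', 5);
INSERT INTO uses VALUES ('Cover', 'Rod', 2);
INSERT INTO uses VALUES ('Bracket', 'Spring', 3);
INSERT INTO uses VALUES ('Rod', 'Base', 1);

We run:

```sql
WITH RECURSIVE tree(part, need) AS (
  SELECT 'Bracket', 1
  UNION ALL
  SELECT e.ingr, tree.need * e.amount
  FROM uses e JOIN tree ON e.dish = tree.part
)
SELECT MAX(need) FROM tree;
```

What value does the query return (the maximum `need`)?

Base: (Bracket, need=1).
Iteration 1: components of {Bracket} -> Cover = 1*2 = 2, Shaft = 1*5 = 5, Spring = 1*3 = 3.
Iteration 2: components of {Cover,Shaft,Spring} -> Clip = 5*5 = 25, Gizmo = 3*4 = 12, Rod = 2*2 = 4.
Iteration 3: components of {Clip,Gizmo,Rod} -> Base = 4*1 = 4, Frame = 4*5 = 20.
Iteration 4: no further components; recursion stops.
need values: 1, 2, 5, 3, 4, 25, 12, 20, 4; the maximum is 25.

25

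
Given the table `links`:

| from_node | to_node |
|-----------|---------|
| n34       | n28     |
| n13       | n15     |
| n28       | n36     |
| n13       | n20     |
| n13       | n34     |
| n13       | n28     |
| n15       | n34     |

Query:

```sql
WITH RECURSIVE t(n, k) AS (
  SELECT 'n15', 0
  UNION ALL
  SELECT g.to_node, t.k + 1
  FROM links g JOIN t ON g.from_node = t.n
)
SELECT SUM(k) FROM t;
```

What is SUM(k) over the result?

Base: (n15, k=0).
Iteration 1: edges from {n15} -> (n34, k=1).
Iteration 2: edges from {n34} -> (n28, k=2).
Iteration 3: edges from {n28} -> (n36, k=3).
Iteration 4: no outgoing edges from {n36}; recursion stops.
SUM(k) = 0 + 1 + 2 + 3 = 6.

6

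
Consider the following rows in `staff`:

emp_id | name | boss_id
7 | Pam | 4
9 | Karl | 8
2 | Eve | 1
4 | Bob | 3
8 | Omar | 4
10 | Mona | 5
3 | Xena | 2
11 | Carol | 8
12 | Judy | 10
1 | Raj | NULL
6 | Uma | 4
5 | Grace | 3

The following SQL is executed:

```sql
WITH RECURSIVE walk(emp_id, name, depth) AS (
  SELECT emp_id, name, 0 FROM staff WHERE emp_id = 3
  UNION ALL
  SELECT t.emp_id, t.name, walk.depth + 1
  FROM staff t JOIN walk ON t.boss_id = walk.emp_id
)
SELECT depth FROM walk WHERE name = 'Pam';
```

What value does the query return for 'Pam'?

2

Base: emp_id=3 (Xena) at depth 0.
Iteration 1: rows with boss_id in {3} -> Bob (id 4, depth 1), Grace (id 5, depth 1).
Iteration 2: rows with boss_id in {4,5} -> Uma (id 6, depth 2), Pam (id 7, depth 2), Omar (id 8, depth 2), Mona (id 10, depth 2).
Iteration 3: rows with boss_id in {6,7,8,10} -> Karl (id 9, depth 3), Carol (id 11, depth 3), Judy (id 12, depth 3).
Iteration 4: no rows with boss_id in {9,11,12}; recursion stops.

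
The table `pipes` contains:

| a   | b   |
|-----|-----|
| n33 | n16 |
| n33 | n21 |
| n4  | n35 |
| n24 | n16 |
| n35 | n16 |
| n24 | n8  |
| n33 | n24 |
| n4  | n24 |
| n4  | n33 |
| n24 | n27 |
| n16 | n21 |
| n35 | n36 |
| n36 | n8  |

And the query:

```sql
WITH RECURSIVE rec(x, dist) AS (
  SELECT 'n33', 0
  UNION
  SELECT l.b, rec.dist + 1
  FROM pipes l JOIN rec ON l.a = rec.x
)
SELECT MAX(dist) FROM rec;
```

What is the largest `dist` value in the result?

3

Base: (n33, dist=0).
Iteration 1: edges from {n33} -> (n16, dist=1), (n21, dist=1), (n24, dist=1).
Iteration 2: edges from {n16,n21,n24} -> (n16, dist=2), (n21, dist=2), (n27, dist=2), (n8, dist=2).
Iteration 3: edges from {n16,n21,n27,n8} -> (n21, dist=3).
Iteration 4: no outgoing edges from {n21}; recursion stops.
dist values: 0, 1, 1, 1, 2, 2, 2, 2, 3; the maximum is 3.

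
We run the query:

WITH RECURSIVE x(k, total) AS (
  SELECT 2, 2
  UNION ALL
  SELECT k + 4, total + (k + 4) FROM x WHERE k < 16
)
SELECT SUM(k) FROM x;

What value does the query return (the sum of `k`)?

Base: k=2, total=2.
Iteration 1: 2 < 16 holds -> k = 2 + 4 = 6, total = 2 + 6 = 8.
Iteration 2: 6 < 16 holds -> k = 6 + 4 = 10, total = 8 + 10 = 18.
Iteration 3: 10 < 16 holds -> k = 10 + 4 = 14, total = 18 + 14 = 32.
Iteration 4: 14 < 16 holds -> k = 14 + 4 = 18, total = 32 + 18 = 50.
Iteration 5: 18 < 16 fails; recursion stops.
SUM(k) = 2 + 6 + 10 + 14 + 18 = 50.

50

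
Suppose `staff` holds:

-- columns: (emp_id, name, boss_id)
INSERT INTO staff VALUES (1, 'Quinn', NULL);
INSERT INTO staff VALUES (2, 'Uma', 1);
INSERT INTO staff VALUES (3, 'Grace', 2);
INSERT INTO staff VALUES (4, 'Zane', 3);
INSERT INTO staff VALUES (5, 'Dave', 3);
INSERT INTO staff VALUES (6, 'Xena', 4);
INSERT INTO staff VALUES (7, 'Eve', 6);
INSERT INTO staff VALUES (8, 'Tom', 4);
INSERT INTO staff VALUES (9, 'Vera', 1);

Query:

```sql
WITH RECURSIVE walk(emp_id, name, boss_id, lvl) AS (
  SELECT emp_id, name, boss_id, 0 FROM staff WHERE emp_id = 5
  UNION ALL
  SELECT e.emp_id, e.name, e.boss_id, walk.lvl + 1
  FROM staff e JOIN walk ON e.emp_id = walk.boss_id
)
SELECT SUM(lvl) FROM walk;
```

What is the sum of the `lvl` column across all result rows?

6

Base: emp_id=5 (Dave), boss_id=3, lvl 0.
Iteration 1: join on emp_id=3 -> Grace (id 3, boss_id=2, lvl 1).
Iteration 2: join on emp_id=2 -> Uma (id 2, boss_id=1, lvl 2).
Iteration 3: join on emp_id=1 -> Quinn (id 1, boss_id=NULL, lvl 3).
Iteration 4: boss_id is NULL; no match; recursion stops.
SUM(lvl) = 0 + 1 + 2 + 3 = 6.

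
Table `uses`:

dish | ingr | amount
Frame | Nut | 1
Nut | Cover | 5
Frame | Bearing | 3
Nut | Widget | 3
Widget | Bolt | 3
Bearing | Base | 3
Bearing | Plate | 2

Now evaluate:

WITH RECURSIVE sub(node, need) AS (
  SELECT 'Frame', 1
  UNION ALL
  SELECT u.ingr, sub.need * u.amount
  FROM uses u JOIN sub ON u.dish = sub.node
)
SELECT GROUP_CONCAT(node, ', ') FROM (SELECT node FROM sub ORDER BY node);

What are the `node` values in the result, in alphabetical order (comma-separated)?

Base: (Frame, need=1).
Iteration 1: components of {Frame} -> Bearing = 1*3 = 3, Nut = 1*1 = 1.
Iteration 2: components of {Bearing,Nut} -> Base = 3*3 = 9, Cover = 1*5 = 5, Plate = 3*2 = 6, Widget = 1*3 = 3.
Iteration 3: components of {Base,Cover,Plate,Widget} -> Bolt = 3*3 = 9.
Iteration 4: no further components; recursion stops.

Base, Bearing, Bolt, Cover, Frame, Nut, Plate, Widget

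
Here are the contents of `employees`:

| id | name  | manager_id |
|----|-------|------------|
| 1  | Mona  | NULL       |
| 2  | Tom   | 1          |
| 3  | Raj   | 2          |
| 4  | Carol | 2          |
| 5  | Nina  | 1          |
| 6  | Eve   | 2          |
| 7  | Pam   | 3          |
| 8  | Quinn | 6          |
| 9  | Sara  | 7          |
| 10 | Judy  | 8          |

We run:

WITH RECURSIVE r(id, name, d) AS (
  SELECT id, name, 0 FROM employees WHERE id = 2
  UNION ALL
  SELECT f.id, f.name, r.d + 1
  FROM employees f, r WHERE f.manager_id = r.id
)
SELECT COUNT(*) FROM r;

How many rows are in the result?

8

Base: id=2 (Tom) at d 0.
Iteration 1: rows with manager_id in {2} -> Raj (id 3, d 1), Carol (id 4, d 1), Eve (id 6, d 1).
Iteration 2: rows with manager_id in {3,4,6} -> Pam (id 7, d 2), Quinn (id 8, d 2).
Iteration 3: rows with manager_id in {7,8} -> Sara (id 9, d 3), Judy (id 10, d 3).
Iteration 4: no rows with manager_id in {9,10}; recursion stops.
Total rows emitted: 8.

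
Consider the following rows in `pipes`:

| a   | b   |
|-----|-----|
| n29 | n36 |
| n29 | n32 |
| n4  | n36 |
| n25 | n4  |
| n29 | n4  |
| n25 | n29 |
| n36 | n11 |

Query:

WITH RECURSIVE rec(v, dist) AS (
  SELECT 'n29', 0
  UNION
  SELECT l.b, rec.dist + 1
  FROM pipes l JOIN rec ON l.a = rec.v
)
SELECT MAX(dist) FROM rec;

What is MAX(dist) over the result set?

Base: (n29, dist=0).
Iteration 1: edges from {n29} -> (n32, dist=1), (n36, dist=1), (n4, dist=1).
Iteration 2: edges from {n32,n36,n4} -> (n11, dist=2), (n36, dist=2).
Iteration 3: edges from {n11,n36} -> (n11, dist=3).
Iteration 4: no outgoing edges from {n11}; recursion stops.
dist values: 0, 1, 1, 1, 2, 2, 3; the maximum is 3.

3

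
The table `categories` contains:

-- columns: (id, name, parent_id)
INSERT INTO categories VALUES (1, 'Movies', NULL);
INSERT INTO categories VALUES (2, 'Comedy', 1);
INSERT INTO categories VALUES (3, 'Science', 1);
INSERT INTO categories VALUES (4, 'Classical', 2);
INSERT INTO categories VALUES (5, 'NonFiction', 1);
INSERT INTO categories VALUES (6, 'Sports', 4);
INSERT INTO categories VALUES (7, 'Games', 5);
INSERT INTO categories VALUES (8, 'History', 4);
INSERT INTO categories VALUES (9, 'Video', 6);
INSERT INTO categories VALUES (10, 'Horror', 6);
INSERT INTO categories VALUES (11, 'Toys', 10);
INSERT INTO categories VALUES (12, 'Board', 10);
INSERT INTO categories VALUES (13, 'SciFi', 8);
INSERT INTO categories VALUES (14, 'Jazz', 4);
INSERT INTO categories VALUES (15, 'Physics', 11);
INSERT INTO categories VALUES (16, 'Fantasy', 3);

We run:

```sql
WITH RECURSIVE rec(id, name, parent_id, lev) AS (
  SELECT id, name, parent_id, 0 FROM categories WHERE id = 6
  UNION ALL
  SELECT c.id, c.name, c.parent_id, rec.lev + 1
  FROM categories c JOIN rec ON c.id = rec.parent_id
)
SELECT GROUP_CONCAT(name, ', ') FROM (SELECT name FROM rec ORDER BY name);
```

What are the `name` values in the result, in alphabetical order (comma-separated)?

Base: id=6 (Sports), parent_id=4, lev 0.
Iteration 1: join on id=4 -> Classical (id 4, parent_id=2, lev 1).
Iteration 2: join on id=2 -> Comedy (id 2, parent_id=1, lev 2).
Iteration 3: join on id=1 -> Movies (id 1, parent_id=NULL, lev 3).
Iteration 4: parent_id is NULL; no match; recursion stops.

Classical, Comedy, Movies, Sports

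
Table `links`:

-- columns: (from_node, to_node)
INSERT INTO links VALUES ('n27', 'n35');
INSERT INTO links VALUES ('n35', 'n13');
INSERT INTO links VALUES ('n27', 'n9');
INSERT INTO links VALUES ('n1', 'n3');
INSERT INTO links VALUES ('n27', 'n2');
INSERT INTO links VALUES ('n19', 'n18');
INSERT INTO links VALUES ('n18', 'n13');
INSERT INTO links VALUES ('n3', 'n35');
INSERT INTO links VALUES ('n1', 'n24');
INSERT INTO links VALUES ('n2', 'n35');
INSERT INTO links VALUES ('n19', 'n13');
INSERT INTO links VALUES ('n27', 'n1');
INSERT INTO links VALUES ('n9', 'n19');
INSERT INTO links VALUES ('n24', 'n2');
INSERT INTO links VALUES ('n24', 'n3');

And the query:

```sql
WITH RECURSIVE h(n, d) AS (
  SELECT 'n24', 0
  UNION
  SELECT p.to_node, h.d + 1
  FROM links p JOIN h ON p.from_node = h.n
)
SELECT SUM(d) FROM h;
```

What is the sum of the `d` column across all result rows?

7

Base: (n24, d=0).
Iteration 1: edges from {n24} -> (n2, d=1), (n3, d=1).
Iteration 2: edges from {n2,n3} -> (n35, d=2). [UNION drops 1 duplicate row(s)]
Iteration 3: edges from {n35} -> (n13, d=3).
Iteration 4: no outgoing edges from {n13}; recursion stops.
SUM(d) = 0 + 1 + 1 + 2 + 3 = 7.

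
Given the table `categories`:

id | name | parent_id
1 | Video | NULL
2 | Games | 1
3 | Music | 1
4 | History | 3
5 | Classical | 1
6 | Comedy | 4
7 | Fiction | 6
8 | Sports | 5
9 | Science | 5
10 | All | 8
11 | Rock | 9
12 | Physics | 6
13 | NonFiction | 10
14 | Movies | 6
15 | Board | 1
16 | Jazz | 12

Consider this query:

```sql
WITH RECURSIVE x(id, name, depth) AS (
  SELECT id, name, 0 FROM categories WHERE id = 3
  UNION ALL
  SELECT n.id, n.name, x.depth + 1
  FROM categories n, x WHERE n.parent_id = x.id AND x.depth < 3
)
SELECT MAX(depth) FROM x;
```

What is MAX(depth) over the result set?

Base: id=3 (Music) at depth 0.
Iteration 1: rows with parent_id in {3} -> History (id 4, depth 1).
Iteration 2: rows with parent_id in {4} -> Comedy (id 6, depth 2).
Iteration 3: rows with parent_id in {6} -> Fiction (id 7, depth 3), Physics (id 12, depth 3), Movies (id 14, depth 3).
Iteration 4: depth < 3 fails for all current rows; recursion stops.
depth values: 0, 1, 2, 3, 3, 3; the maximum is 3.

3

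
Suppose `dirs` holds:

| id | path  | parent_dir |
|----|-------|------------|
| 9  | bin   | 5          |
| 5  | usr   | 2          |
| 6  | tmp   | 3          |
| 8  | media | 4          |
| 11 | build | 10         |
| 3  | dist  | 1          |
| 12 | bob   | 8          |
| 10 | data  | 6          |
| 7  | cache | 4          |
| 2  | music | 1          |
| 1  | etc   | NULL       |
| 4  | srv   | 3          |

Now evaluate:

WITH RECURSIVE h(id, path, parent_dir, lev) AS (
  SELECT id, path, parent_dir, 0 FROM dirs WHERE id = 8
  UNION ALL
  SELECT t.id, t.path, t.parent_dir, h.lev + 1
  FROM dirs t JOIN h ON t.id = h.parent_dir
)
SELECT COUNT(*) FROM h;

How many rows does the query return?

Base: id=8 (media), parent_dir=4, lev 0.
Iteration 1: join on id=4 -> srv (id 4, parent_dir=3, lev 1).
Iteration 2: join on id=3 -> dist (id 3, parent_dir=1, lev 2).
Iteration 3: join on id=1 -> etc (id 1, parent_dir=NULL, lev 3).
Iteration 4: parent_dir is NULL; no match; recursion stops.
Total rows emitted: 4.

4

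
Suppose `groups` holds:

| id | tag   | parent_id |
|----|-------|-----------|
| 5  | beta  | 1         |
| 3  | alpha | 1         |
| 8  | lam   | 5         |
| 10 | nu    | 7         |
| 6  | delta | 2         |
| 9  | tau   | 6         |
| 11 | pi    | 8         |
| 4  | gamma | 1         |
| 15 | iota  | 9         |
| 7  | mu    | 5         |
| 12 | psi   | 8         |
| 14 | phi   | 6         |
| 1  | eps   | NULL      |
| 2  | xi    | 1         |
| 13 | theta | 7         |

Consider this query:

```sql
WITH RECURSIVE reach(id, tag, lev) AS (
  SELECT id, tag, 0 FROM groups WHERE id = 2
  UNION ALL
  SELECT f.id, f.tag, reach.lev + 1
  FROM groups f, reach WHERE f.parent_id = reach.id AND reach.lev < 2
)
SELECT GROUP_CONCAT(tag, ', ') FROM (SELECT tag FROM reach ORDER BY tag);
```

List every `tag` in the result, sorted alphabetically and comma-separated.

Base: id=2 (xi) at lev 0.
Iteration 1: rows with parent_id in {2} -> delta (id 6, lev 1).
Iteration 2: rows with parent_id in {6} -> tau (id 9, lev 2), phi (id 14, lev 2).
Iteration 3: lev < 2 fails for all current rows; recursion stops.

delta, phi, tau, xi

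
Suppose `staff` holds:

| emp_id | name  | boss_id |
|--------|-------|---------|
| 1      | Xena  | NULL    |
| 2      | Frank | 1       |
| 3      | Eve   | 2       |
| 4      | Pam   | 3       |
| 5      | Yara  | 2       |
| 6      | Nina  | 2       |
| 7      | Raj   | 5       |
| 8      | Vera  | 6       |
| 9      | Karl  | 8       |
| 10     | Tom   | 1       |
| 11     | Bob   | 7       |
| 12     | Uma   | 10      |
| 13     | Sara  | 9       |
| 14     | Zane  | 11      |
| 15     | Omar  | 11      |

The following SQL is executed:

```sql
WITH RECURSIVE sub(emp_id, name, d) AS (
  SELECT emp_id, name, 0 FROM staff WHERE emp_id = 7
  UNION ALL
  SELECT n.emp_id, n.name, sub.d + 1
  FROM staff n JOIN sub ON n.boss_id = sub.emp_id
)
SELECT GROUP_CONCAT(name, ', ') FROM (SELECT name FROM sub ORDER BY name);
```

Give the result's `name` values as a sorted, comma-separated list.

Base: emp_id=7 (Raj) at d 0.
Iteration 1: rows with boss_id in {7} -> Bob (id 11, d 1).
Iteration 2: rows with boss_id in {11} -> Zane (id 14, d 2), Omar (id 15, d 2).
Iteration 3: no rows with boss_id in {14,15}; recursion stops.

Bob, Omar, Raj, Zane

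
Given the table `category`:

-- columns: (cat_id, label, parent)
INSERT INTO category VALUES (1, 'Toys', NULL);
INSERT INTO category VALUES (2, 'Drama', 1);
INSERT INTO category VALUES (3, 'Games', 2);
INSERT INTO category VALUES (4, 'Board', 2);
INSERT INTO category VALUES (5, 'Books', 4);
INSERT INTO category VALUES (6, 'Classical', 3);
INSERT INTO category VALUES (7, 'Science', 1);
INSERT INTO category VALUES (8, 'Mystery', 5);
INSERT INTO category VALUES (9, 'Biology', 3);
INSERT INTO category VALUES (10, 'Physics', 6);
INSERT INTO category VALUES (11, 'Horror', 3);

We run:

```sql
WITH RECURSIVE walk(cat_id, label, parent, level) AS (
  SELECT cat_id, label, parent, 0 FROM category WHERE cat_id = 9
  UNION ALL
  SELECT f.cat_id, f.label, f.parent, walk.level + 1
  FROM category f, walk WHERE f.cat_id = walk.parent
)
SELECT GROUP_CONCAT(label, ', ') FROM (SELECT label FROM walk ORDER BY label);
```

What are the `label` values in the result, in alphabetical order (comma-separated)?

Base: cat_id=9 (Biology), parent=3, level 0.
Iteration 1: join on cat_id=3 -> Games (id 3, parent=2, level 1).
Iteration 2: join on cat_id=2 -> Drama (id 2, parent=1, level 2).
Iteration 3: join on cat_id=1 -> Toys (id 1, parent=NULL, level 3).
Iteration 4: parent is NULL; no match; recursion stops.

Biology, Drama, Games, Toys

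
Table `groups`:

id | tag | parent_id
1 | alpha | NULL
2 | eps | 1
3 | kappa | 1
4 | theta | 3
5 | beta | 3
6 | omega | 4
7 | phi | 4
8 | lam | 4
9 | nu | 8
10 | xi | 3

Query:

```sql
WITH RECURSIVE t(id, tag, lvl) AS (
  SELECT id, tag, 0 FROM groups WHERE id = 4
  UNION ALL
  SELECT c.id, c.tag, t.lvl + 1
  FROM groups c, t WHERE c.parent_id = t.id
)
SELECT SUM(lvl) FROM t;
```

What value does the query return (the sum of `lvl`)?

Base: id=4 (theta) at lvl 0.
Iteration 1: rows with parent_id in {4} -> omega (id 6, lvl 1), phi (id 7, lvl 1), lam (id 8, lvl 1).
Iteration 2: rows with parent_id in {6,7,8} -> nu (id 9, lvl 2).
Iteration 3: no rows with parent_id in {9}; recursion stops.
SUM(lvl) = 0 + 1 + 1 + 1 + 2 = 5.

5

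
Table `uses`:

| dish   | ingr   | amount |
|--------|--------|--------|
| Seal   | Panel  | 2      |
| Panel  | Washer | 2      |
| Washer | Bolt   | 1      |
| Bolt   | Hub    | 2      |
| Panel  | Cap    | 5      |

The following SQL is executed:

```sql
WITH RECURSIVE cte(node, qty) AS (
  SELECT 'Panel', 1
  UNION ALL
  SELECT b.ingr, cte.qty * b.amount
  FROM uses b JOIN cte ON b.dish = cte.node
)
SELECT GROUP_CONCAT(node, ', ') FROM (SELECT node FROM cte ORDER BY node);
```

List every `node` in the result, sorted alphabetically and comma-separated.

Bolt, Cap, Hub, Panel, Washer

Base: (Panel, qty=1).
Iteration 1: components of {Panel} -> Cap = 1*5 = 5, Washer = 1*2 = 2.
Iteration 2: components of {Cap,Washer} -> Bolt = 2*1 = 2.
Iteration 3: components of {Bolt} -> Hub = 2*2 = 4.
Iteration 4: no further components; recursion stops.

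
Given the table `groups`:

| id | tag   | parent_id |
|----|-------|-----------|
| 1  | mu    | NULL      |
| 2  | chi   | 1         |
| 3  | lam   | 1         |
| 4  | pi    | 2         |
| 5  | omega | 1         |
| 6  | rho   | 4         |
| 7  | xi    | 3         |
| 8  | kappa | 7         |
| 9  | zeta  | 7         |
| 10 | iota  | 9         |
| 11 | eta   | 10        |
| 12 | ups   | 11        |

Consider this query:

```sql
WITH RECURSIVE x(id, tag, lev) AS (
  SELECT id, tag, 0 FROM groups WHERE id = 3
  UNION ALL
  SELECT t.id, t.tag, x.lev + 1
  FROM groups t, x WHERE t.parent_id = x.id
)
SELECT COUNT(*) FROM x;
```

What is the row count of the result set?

Base: id=3 (lam) at lev 0.
Iteration 1: rows with parent_id in {3} -> xi (id 7, lev 1).
Iteration 2: rows with parent_id in {7} -> kappa (id 8, lev 2), zeta (id 9, lev 2).
Iteration 3: rows with parent_id in {8,9} -> iota (id 10, lev 3).
Iteration 4: rows with parent_id in {10} -> eta (id 11, lev 4).
Iteration 5: rows with parent_id in {11} -> ups (id 12, lev 5).
Iteration 6: no rows with parent_id in {12}; recursion stops.
Total rows emitted: 7.

7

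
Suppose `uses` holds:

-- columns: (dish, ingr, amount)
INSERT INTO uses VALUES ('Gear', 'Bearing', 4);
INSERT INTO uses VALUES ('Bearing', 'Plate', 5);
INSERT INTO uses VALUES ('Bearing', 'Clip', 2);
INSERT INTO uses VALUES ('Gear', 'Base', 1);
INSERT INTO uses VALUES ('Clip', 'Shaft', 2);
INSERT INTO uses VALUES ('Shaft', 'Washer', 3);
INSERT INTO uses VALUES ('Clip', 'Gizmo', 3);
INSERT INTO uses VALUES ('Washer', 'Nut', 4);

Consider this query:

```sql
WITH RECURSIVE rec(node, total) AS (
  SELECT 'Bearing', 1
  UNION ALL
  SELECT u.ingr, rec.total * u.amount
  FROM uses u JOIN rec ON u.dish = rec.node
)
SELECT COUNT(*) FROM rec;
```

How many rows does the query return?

Base: (Bearing, total=1).
Iteration 1: components of {Bearing} -> Clip = 1*2 = 2, Plate = 1*5 = 5.
Iteration 2: components of {Clip,Plate} -> Gizmo = 2*3 = 6, Shaft = 2*2 = 4.
Iteration 3: components of {Gizmo,Shaft} -> Washer = 4*3 = 12.
Iteration 4: components of {Washer} -> Nut = 12*4 = 48.
Iteration 5: no further components; recursion stops.
Total rows emitted: 7.

7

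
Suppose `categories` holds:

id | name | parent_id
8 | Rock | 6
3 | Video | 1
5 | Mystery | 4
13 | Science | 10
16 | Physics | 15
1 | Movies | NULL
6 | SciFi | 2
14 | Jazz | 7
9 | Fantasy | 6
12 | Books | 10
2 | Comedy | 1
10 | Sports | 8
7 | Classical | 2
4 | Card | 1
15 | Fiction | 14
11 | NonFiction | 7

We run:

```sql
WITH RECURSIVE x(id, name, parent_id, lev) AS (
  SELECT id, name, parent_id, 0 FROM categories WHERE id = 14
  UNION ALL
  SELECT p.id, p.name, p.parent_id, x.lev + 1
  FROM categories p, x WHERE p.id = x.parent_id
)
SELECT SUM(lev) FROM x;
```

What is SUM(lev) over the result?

6

Base: id=14 (Jazz), parent_id=7, lev 0.
Iteration 1: join on id=7 -> Classical (id 7, parent_id=2, lev 1).
Iteration 2: join on id=2 -> Comedy (id 2, parent_id=1, lev 2).
Iteration 3: join on id=1 -> Movies (id 1, parent_id=NULL, lev 3).
Iteration 4: parent_id is NULL; no match; recursion stops.
SUM(lev) = 0 + 1 + 2 + 3 = 6.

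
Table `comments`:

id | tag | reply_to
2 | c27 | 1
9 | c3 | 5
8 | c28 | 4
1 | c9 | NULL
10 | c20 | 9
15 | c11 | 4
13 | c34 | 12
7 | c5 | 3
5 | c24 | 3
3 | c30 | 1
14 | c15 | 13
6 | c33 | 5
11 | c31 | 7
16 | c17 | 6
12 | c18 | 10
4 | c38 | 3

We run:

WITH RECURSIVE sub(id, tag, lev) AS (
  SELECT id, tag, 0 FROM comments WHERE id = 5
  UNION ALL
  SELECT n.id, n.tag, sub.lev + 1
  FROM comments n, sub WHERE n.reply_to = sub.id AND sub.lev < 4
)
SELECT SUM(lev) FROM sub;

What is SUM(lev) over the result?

13

Base: id=5 (c24) at lev 0.
Iteration 1: rows with reply_to in {5} -> c33 (id 6, lev 1), c3 (id 9, lev 1).
Iteration 2: rows with reply_to in {6,9} -> c20 (id 10, lev 2), c17 (id 16, lev 2).
Iteration 3: rows with reply_to in {10,16} -> c18 (id 12, lev 3).
Iteration 4: rows with reply_to in {12} -> c34 (id 13, lev 4).
Iteration 5: lev < 4 fails for all current rows; recursion stops.
SUM(lev) = 0 + 1 + 1 + 2 + 2 + 3 + 4 = 13.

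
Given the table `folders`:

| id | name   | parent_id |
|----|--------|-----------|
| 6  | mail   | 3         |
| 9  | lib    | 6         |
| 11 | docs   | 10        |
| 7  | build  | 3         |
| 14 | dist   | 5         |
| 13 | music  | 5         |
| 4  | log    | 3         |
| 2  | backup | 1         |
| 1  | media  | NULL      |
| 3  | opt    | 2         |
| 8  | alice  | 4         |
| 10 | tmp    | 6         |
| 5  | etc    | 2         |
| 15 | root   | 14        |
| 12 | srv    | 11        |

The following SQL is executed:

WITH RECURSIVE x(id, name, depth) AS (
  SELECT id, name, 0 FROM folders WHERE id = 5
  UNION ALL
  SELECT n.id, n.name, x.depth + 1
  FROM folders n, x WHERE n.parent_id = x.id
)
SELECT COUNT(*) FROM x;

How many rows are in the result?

Base: id=5 (etc) at depth 0.
Iteration 1: rows with parent_id in {5} -> music (id 13, depth 1), dist (id 14, depth 1).
Iteration 2: rows with parent_id in {13,14} -> root (id 15, depth 2).
Iteration 3: no rows with parent_id in {15}; recursion stops.
Total rows emitted: 4.

4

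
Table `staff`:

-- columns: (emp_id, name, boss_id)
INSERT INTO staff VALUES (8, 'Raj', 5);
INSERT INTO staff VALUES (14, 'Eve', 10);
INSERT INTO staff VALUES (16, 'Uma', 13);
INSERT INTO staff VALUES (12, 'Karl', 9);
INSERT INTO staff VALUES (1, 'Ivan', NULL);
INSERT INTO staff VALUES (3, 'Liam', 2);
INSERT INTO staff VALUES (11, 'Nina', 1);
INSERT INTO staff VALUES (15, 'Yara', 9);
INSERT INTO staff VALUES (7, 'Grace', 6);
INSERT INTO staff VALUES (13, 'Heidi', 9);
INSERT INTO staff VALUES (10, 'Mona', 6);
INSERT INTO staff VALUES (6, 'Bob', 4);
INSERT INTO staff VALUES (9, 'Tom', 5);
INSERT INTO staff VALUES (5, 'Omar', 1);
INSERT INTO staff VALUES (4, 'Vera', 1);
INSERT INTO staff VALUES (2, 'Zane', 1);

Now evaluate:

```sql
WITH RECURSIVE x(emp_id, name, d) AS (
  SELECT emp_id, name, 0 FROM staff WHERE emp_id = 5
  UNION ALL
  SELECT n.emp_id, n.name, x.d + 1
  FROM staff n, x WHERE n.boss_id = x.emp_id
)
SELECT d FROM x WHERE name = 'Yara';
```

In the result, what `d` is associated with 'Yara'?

Base: emp_id=5 (Omar) at d 0.
Iteration 1: rows with boss_id in {5} -> Raj (id 8, d 1), Tom (id 9, d 1).
Iteration 2: rows with boss_id in {8,9} -> Karl (id 12, d 2), Heidi (id 13, d 2), Yara (id 15, d 2).
Iteration 3: rows with boss_id in {12,13,15} -> Uma (id 16, d 3).
Iteration 4: no rows with boss_id in {16}; recursion stops.

2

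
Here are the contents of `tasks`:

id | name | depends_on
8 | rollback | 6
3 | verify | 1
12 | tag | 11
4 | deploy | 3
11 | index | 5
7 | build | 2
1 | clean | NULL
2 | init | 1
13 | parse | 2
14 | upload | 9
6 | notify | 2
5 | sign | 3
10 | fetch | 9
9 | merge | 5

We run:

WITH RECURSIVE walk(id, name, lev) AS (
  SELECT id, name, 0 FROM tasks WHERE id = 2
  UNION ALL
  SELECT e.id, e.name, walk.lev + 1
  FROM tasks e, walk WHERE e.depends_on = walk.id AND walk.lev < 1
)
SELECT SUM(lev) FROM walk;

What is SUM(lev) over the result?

3

Base: id=2 (init) at lev 0.
Iteration 1: rows with depends_on in {2} -> notify (id 6, lev 1), build (id 7, lev 1), parse (id 13, lev 1).
Iteration 2: lev < 1 fails for all current rows; recursion stops.
SUM(lev) = 0 + 1 + 1 + 1 = 3.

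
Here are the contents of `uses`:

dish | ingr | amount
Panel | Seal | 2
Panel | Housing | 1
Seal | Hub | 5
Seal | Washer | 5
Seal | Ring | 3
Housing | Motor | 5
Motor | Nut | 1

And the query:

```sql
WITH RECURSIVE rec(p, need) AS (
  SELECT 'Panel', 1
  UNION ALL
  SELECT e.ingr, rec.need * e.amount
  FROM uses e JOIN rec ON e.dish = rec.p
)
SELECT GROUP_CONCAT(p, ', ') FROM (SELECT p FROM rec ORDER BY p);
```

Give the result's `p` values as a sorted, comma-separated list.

Housing, Hub, Motor, Nut, Panel, Ring, Seal, Washer

Base: (Panel, need=1).
Iteration 1: components of {Panel} -> Housing = 1*1 = 1, Seal = 1*2 = 2.
Iteration 2: components of {Housing,Seal} -> Hub = 2*5 = 10, Motor = 1*5 = 5, Ring = 2*3 = 6, Washer = 2*5 = 10.
Iteration 3: components of {Hub,Motor,Ring,Washer} -> Nut = 5*1 = 5.
Iteration 4: no further components; recursion stops.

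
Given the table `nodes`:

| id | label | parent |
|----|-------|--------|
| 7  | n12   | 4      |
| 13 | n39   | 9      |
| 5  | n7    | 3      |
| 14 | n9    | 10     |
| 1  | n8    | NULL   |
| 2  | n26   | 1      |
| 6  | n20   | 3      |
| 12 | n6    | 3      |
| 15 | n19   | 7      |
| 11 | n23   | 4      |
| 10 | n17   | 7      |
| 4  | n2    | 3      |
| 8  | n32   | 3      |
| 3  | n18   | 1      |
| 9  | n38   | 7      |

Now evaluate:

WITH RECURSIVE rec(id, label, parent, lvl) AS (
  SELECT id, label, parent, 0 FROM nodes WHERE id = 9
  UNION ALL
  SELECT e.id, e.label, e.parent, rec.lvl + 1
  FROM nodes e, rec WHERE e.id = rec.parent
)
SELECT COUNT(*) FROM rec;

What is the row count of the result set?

Base: id=9 (n38), parent=7, lvl 0.
Iteration 1: join on id=7 -> n12 (id 7, parent=4, lvl 1).
Iteration 2: join on id=4 -> n2 (id 4, parent=3, lvl 2).
Iteration 3: join on id=3 -> n18 (id 3, parent=1, lvl 3).
Iteration 4: join on id=1 -> n8 (id 1, parent=NULL, lvl 4).
Iteration 5: parent is NULL; no match; recursion stops.
Total rows emitted: 5.

5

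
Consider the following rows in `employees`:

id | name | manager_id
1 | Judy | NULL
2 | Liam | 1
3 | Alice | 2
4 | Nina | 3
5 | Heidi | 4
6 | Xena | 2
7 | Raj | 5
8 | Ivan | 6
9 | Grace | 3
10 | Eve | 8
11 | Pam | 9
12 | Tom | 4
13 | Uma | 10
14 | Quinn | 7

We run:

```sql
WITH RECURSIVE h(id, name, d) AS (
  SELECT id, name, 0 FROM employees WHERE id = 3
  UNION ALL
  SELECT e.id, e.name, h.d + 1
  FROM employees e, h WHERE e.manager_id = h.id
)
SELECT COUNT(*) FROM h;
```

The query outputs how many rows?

8

Base: id=3 (Alice) at d 0.
Iteration 1: rows with manager_id in {3} -> Nina (id 4, d 1), Grace (id 9, d 1).
Iteration 2: rows with manager_id in {4,9} -> Heidi (id 5, d 2), Pam (id 11, d 2), Tom (id 12, d 2).
Iteration 3: rows with manager_id in {5,11,12} -> Raj (id 7, d 3).
Iteration 4: rows with manager_id in {7} -> Quinn (id 14, d 4).
Iteration 5: no rows with manager_id in {14}; recursion stops.
Total rows emitted: 8.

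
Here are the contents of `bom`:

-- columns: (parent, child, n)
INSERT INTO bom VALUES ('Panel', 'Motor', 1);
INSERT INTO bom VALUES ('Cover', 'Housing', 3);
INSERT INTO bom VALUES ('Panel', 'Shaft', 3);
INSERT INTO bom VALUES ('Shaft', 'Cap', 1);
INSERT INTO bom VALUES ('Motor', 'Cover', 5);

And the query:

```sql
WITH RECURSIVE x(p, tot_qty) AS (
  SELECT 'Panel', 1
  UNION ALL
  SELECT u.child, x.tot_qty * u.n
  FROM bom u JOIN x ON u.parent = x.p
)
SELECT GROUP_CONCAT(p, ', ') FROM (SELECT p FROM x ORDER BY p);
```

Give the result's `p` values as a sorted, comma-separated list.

Base: (Panel, tot_qty=1).
Iteration 1: components of {Panel} -> Motor = 1*1 = 1, Shaft = 1*3 = 3.
Iteration 2: components of {Motor,Shaft} -> Cap = 3*1 = 3, Cover = 1*5 = 5.
Iteration 3: components of {Cap,Cover} -> Housing = 5*3 = 15.
Iteration 4: no further components; recursion stops.

Cap, Cover, Housing, Motor, Panel, Shaft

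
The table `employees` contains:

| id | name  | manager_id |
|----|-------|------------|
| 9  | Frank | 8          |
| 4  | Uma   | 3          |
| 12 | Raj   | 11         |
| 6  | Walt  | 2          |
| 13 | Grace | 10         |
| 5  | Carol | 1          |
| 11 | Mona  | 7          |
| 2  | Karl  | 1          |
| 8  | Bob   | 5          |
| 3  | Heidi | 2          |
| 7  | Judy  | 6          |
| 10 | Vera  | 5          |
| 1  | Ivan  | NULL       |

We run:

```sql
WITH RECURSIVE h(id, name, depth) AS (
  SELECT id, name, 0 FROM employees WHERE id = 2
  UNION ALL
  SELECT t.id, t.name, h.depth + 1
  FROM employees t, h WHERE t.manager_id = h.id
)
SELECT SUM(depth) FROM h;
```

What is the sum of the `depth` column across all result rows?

13

Base: id=2 (Karl) at depth 0.
Iteration 1: rows with manager_id in {2} -> Heidi (id 3, depth 1), Walt (id 6, depth 1).
Iteration 2: rows with manager_id in {3,6} -> Uma (id 4, depth 2), Judy (id 7, depth 2).
Iteration 3: rows with manager_id in {4,7} -> Mona (id 11, depth 3).
Iteration 4: rows with manager_id in {11} -> Raj (id 12, depth 4).
Iteration 5: no rows with manager_id in {12}; recursion stops.
SUM(depth) = 0 + 1 + 1 + 2 + 2 + 3 + 4 = 13.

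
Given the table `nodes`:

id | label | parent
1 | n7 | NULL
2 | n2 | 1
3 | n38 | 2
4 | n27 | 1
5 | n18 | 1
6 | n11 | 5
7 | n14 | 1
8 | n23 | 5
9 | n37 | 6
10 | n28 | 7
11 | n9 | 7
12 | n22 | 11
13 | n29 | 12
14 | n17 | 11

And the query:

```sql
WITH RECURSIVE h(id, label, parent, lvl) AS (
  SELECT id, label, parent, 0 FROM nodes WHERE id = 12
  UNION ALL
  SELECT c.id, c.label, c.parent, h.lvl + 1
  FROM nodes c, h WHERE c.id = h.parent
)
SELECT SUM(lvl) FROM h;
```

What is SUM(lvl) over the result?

6

Base: id=12 (n22), parent=11, lvl 0.
Iteration 1: join on id=11 -> n9 (id 11, parent=7, lvl 1).
Iteration 2: join on id=7 -> n14 (id 7, parent=1, lvl 2).
Iteration 3: join on id=1 -> n7 (id 1, parent=NULL, lvl 3).
Iteration 4: parent is NULL; no match; recursion stops.
SUM(lvl) = 0 + 1 + 2 + 3 = 6.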